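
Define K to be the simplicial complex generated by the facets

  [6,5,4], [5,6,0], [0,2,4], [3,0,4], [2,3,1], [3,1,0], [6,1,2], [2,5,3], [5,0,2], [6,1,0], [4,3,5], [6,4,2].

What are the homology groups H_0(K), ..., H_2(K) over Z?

We work with the vertex ordering 0 < 1 < 2 < 3 < 4 < 5 < 6. The simplices of K, each written with vertices in increasing order, are:

  0-simplices (7): [0], [1], [2], [3], [4], [5], [6]
  1-simplices (18): [0,1], [0,2], [0,3], [0,4], [0,5], [0,6], [1,2], [1,3], [1,6], [2,3], [2,4], [2,5], [2,6], [3,4], [3,5], [4,5], [4,6], [5,6]
  2-simplices (12): [0,1,3], [0,1,6], [0,2,4], [0,2,5], [0,3,4], [0,5,6], [1,2,3], [1,2,6], [2,3,5], [2,4,6], [3,4,5], [4,5,6]

Hence C_0 ≅ Z^7, C_1 ≅ Z^18, C_2 ≅ Z^12.

∂_1: C_1 → C_0 maps an edge to its endpoints' difference, ∂[p,q] = q − p. For instance
  ∂[2,5] = [5] − [2].
As a 7×18 matrix over Z this has rank 6, with invariant factors (1,1,1,1,1,1).

Boundary ∂_2: C_2 → C_1 sends each 2-simplex [p,q,r] to [q,r] − [p,r] + [p,q]. For instance
  ∂[0,3,4] = [3,4] − [0,4] + [0,3],
  ∂[1,2,6] = [2,6] − [1,6] + [1,2].
The resulting 18×12 matrix has rank 12, and its Smith normal form has invariant factors (1,1,1,1,1,1,1,1,1,1,1,2).

From H_k ≅ ker(∂_k) / im(∂_{k+1}) we obtain:

  H_0: rank C_0 − rank ∂_1 = 7 − 6 = 1, and the invariant factors of ∂_1 are all 1, so H_0 = Z.
  H_1: rank ker ∂_1 − rank ∂_2 = (18 − 6) − 12 = 0, and ∂_2 has invariant factor 2 > 1, so H_1 = Z/2Z.
  H_2: rank ker ∂_2 − rank ∂_3 = (12 − 12) − 0 = 0, and there is no ∂_3, so H_2 = 0.

As a check, the Euler characteristic is 7 − 18 + 12 = 1, which agrees with 1 − 0 + 0 = 1.

H_0 = Z,  H_1 = Z/2Z,  H_2 = 0.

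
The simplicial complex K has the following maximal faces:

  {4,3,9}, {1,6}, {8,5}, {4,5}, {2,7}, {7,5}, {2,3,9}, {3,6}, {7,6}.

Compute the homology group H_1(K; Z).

H_1 = Z^2.

We work with the vertex ordering 1 < 2 < 3 < 4 < 5 < 6 < 7 < 8 < 9. The simplices of K, each written with vertices in increasing order, are:

  0-simplices (9): [1], [2], [3], [4], [5], [6], [7], [8], [9]
  1-simplices (12): [1,6], [2,3], [2,7], [2,9], [3,4], [3,6], [3,9], [4,5], [4,9], [5,7], [5,8], [6,7]
  2-simplices (2): [2,3,9], [3,4,9]

Hence C_0 ≅ Z^9, C_1 ≅ Z^12, C_2 ≅ Z^2.

∂_1: C_1 → C_0 is given by ∂[p,q] = [q] − [p].
As a 9×12 matrix over Z this has rank 8, with invariant factors (1,1,1,1,1,1,1,1).

The boundary map ∂_2: C_2 → C_1 sends each 2-simplex [p,q,r] to [q,r] − [p,r] + [p,q]. For instance
  ∂[2,3,9] = [3,9] − [2,9] + [2,3],
  ∂[3,4,9] = [4,9] − [3,9] + [3,4].
As a 12×2 matrix over Z this has rank 2, with invariant factors (1,1).

Now H_k = ker ∂_k / im ∂_{k+1}, so:

  H_1: rank ker ∂_1 − rank ∂_2 = (12 − 8) − 2 = 2, and the invariant factors of ∂_2 are all 1, so H_1 = Z^2.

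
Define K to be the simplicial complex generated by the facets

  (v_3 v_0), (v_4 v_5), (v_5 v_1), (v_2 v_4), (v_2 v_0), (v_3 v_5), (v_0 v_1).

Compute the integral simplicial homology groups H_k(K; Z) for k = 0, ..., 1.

H_0 ≅ Z,  H_1 ≅ Z^2.

K has 6 vertices, 7 edges.
rank ∂_0 = 0, rank ∂_1 = 5 ⇒ b_0 = 6 − 0 − 5 = 1; all invariant factors of ∂_1 are 1 so no torsion. So H_0 = Z.
rank ∂_1 = 5, rank ∂_2 = 0 ⇒ b_1 = 7 − 5 − 0 = 2. So H_1 = Z^2.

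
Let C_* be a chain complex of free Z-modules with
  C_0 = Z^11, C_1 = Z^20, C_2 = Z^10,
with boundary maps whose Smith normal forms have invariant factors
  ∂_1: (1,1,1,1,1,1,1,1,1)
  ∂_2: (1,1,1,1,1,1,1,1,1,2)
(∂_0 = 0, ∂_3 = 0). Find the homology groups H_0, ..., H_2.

H_0 ≅ Z^2,  H_1 ≅ Z ⊕ Z/2Z,  H_2 = 0.

H_0: b_0 = 11 − 0 − 9 = 2; torsion from ∂_1 factors > 1: none. So H_0 ≅ Z^2.
H_1: b_1 = 20 − 9 − 10 = 1; torsion from ∂_2 factors > 1: [2]. So H_1 ≅ Z ⊕ Z/2Z.
H_2: b_2 = 10 − 10 − 0 = 0; torsion from ∂_3 factors > 1: none. So H_2 ≅ 0.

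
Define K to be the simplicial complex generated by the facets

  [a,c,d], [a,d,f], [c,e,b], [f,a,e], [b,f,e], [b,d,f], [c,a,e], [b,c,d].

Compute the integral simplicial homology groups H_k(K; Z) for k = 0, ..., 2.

K has 6 vertices, 12 edges, 8 triangles.
rank ∂_0 = 0, rank ∂_1 = 5 ⇒ b_0 = 6 − 0 − 5 = 1; all invariant factors of ∂_1 are 1 so no torsion. So H_0 ≅ Z.
rank ∂_1 = 5, rank ∂_2 = 7 ⇒ b_1 = 12 − 5 − 7 = 0; all invariant factors of ∂_2 are 1 so no torsion. So H_1 ≅ 0.
rank ∂_2 = 7, rank ∂_3 = 0 ⇒ b_2 = 8 − 7 − 0 = 1. So H_2 ≅ Z.

H_0 ≅ Z,  H_1 = 0,  H_2 ≅ Z.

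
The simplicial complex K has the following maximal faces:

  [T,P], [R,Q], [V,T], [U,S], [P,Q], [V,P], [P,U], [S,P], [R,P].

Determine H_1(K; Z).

H_1 = Z^3.

We work with the vertex ordering P < Q < R < S < T < U < V. The simplices of K, each written with vertices in increasing order, are:

  0-simplices (7): P, Q, R, S, T, U, V
  1-simplices (9): PQ, PR, PS, PT, PU, PV, QR, SU, TV

Hence C_0 ≅ Z^7, C_1 ≅ Z^9.

The boundary map ∂_1: C_1 → C_0 sends each edge [p,q] (with p < q) to q − p. For instance
  ∂PU = U − P.
The resulting 7×9 matrix has rank 6, and its Smith normal form has invariant factors (1,1,1,1,1,1).

Reading off H_k = ker ∂_k / im ∂_{k+1}:

  H_1: rank ker ∂_1 − rank ∂_2 = (9 − 6) − 0 = 3, and there is no ∂_2, so H_1 ≅ Z^3.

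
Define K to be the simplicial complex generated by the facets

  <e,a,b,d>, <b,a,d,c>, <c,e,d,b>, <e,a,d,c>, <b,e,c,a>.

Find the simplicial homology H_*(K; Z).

Fix the vertex order a < b < c < d < e and write every simplex with vertices in increasing order. Then dim K = 3 and the simplices of K are:

  0-simplices (5): a, b, c, d, e
  1-simplices (10): ab, ac, ad, ae, bc, bd, be, cd, ce, de
  2-simplices (10): abc, abd, abe, acd, ace, ade, bcd, bce, bde, cde
  3-simplices (5): abcd, abce, abde, acde, bcde

so the chain groups are C_0 ≅ Z^5, C_1 ≅ Z^10, C_2 ≅ Z^10, C_3 ≅ Z^5.

Boundary ∂_1: C_1 → C_0 is given by ∂[p,q] = [q] − [p].
The resulting 5×10 matrix has rank 4, and its Smith normal form has invariant factors (1,1,1,1).

∂_2: C_2 → C_1 acts by ∂[p,q,r] = [q,r] − [p,r] + [p,q]. For instance
  ∂ade = de − ae + ad,
  ∂abc = bc − ac + ab.
The resulting 10×10 matrix has rank 6, and its Smith normal form has invariant factors (1,1,1,1,1,1).

The boundary map ∂_3: C_3 → C_2 sends each 3-simplex σ to the alternating sum Σ_i (−1)^i (σ with its i-th vertex removed). For instance
  ∂bcde = cde − bde + bce − bcd,
  ∂acde = cde − ade + ace − acd.
The resulting 10×5 matrix has rank 4, and its Smith normal form has invariant factors (1,1,1,1).

From H_k ≅ ker(∂_k) / im(∂_{k+1}) we obtain:

  H_0: rank C_0 − rank ∂_1 = 5 − 4 = 1, and the invariant factors of ∂_1 are all 1, so H_0 ≅ Z.
  H_1: rank ker ∂_1 − rank ∂_2 = (10 − 4) − 6 = 0, and the invariant factors of ∂_2 are all 1, so H_1 ≅ 0.
  H_2: rank ker ∂_2 − rank ∂_3 = (10 − 6) − 4 = 0, and the invariant factors of ∂_3 are all 1, so H_2 ≅ 0.
  H_3: rank ker ∂_3 − rank ∂_4 = (5 − 4) − 0 = 1, and there is no ∂_4, so H_3 ≅ Z.

As a check, the Euler characteristic is 5 − 10 + 10 − 5 = 0, which agrees with 1 − 0 + 0 − 1 = 0.
(K is a triangulation of the 3-sphere S^3.)

H_0 ≅ Z,  H_1 = 0,  H_2 = 0,  H_3 ≅ Z.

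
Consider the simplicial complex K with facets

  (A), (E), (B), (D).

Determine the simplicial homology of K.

We work with the vertex ordering A < B < D < E. The simplices of K, each written with vertices in increasing order, are:

  0-simplices (4): A, B, D, E

giving chain groups C_0 ≅ Z^4.

Computing H_k = (kernel of ∂_k) / (image of ∂_{k+1}):

  H_0: rank C_0 − rank ∂_1 = 4 − 0 = 4, and there is no ∂_1, so H_0 = Z^4.

H_0 = Z^4.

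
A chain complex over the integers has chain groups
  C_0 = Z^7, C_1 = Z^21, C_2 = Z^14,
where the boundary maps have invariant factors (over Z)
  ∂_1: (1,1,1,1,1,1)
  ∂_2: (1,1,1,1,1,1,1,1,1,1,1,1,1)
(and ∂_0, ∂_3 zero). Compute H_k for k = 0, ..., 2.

H_0 = Z,  H_1 = Z^2,  H_2 = Z.

H_0: b_0 = 7 − 0 − 6 = 1; torsion from ∂_1 factors > 1: none. So H_0 = Z.
H_1: b_1 = 21 − 6 − 13 = 2; torsion from ∂_2 factors > 1: none. So H_1 = Z^2.
H_2: b_2 = 14 − 13 − 0 = 1; torsion from ∂_3 factors > 1: none. So H_2 = Z.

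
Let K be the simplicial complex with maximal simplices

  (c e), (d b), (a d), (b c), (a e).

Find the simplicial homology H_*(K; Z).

H_0 = Z,  H_1 = Z.

We work with the vertex ordering a < b < c < d < e. The simplices of K, each written with vertices in increasing order, are:

  0-simplices (5): a, b, c, d, e
  1-simplices (5): ad, ae, bc, bd, ce

giving chain groups C_0 ≅ Z^5, C_1 ≅ Z^5.

Boundary ∂_1: C_1 → C_0 sends each edge [p,q] (with p < q) to q − p. For instance
  ∂bc = c − b.
The 5×5 boundary matrix has rank 4 and Smith normal form diag(1,1,1,1).

From H_k ≅ ker(∂_k) / im(∂_{k+1}) we obtain:

  H_0: rank C_0 − rank ∂_1 = 5 − 4 = 1, and the invariant factors of ∂_1 are all 1, so H_0 ≅ Z.
  H_1: rank ker ∂_1 − rank ∂_2 = (5 − 4) − 0 = 1, and there is no ∂_2, so H_1 ≅ Z.

As a check, the Euler characteristic is 5 − 5 = 0, which agrees with 1 − 1 = 0.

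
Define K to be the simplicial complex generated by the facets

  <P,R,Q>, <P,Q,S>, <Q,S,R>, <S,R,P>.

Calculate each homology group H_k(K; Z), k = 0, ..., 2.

H_0 ≅ Z,  H_1 = 0,  H_2 ≅ Z.

Take the total order P < Q < R < S on the vertex set. Then K (dimension 2) consists of the simplices:

  0-simplices (4): P, Q, R, S
  1-simplices (6): PQ, PR, PS, QR, QS, RS
  2-simplices (4): PQR, PQS, PRS, QRS

Hence C_0 ≅ Z^4, C_1 ≅ Z^6, C_2 ≅ Z^4.

∂_1: C_1 → C_0 is given by ∂[p,q] = [q] − [p]. For instance
  ∂PQ = Q − P.
As a 4×6 matrix over Z this has rank 3, with invariant factors (1,1,1).

The boundary map ∂_2: C_2 → C_1 maps a triangle to the signed sum of its edges. For instance
  ∂PRS = RS − PS + PR,
  ∂PQR = QR − PR + PQ.
As a 6×4 matrix over Z this has rank 3, with invariant factors (1,1,1).

Computing H_k = (kernel of ∂_k) / (image of ∂_{k+1}):

  H_0: rank C_0 − rank ∂_1 = 4 − 3 = 1, and the invariant factors of ∂_1 are all 1, so H_0 ≅ Z.
  H_1: rank ker ∂_1 − rank ∂_2 = (6 − 3) − 3 = 0, and the invariant factors of ∂_2 are all 1, so H_1 ≅ 0.
  H_2: rank ker ∂_2 − rank ∂_3 = (4 − 3) − 0 = 1, and there is no ∂_3, so H_2 ≅ Z.

(K is a triangulation of the 2-sphere S^2.)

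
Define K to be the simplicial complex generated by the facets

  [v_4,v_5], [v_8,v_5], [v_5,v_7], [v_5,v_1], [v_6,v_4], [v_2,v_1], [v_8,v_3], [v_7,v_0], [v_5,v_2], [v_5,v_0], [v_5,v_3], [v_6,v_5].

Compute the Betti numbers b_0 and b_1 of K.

We work with the vertex ordering v_0 < v_1 < v_2 < v_3 < v_4 < v_5 < v_6 < v_7 < v_8. The simplices of K, each written with vertices in increasing order, are:

  0-simplices (9): [v_0], [v_1], [v_2], [v_3], [v_4], [v_5], [v_6], [v_7], [v_8]
  1-simplices (12): [v_0,v_5], [v_0,v_7], [v_1,v_2], [v_1,v_5], [v_2,v_5], [v_3,v_5], [v_3,v_8], [v_4,v_5], [v_4,v_6], [v_5,v_6], [v_5,v_7], [v_5,v_8]

Hence C_0 ≅ Z^9, C_1 ≅ Z^12.

∂_1: C_1 → C_0 is given by ∂[p,q] = [q] − [p]. For instance
  ∂[v_0,v_5] = [v_5] − [v_0].
The 9×12 boundary matrix has rank 8 and Smith normal form diag(1,1,1,1,1,1,1,1).

Computing H_k = (kernel of ∂_k) / (image of ∂_{k+1}):

  H_0: rank C_0 − rank ∂_1 = 9 − 8 = 1, and the invariant factors of ∂_1 are all 1, so H_0 ≅ Z.
  H_1: rank ker ∂_1 − rank ∂_2 = (12 − 8) − 0 = 4, and there is no ∂_2, so H_1 ≅ Z^4.

Hence the Betti numbers are b_0 = 1, b_1 = 4.

b_0 = 1, b_1 = 4.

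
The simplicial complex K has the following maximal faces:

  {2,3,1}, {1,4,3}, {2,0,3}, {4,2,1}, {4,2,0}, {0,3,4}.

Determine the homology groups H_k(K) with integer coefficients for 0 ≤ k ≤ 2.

H_0 = Z,  H_1 = 0,  H_2 = Z.

Take the total order 0 < 1 < 2 < 3 < 4 on the vertex set. Then K (dimension 2) consists of the simplices:

  0-simplices (5): [0], [1], [2], [3], [4]
  1-simplices (9): [0,2], [0,3], [0,4], [1,2], [1,3], [1,4], [2,3], [2,4], [3,4]
  2-simplices (6): [0,2,3], [0,2,4], [0,3,4], [1,2,3], [1,2,4], [1,3,4]

so the chain groups are C_0 ≅ Z^5, C_1 ≅ Z^9, C_2 ≅ Z^6.

Boundary ∂_1: C_1 → C_0 sends each edge [p,q] (with p < q) to q − p. For instance
  ∂[2,4] = [4] − [2].
This gives a 5×9 integer matrix of rank 4; reducing to Smith normal form yields diagonal entries (1,1,1,1).

Boundary ∂_2: C_2 → C_1 maps a triangle to the signed sum of its edges. For instance
  ∂[0,2,4] = [2,4] − [0,4] + [0,2],
  ∂[1,2,3] = [2,3] − [1,3] + [1,2].
The 9×6 boundary matrix has rank 5 and Smith normal form diag(1,1,1,1,1).

Now H_k = ker ∂_k / im ∂_{k+1}, so:

  H_0: rank C_0 − rank ∂_1 = 5 − 4 = 1, and the invariant factors of ∂_1 are all 1, so H_0 = Z.
  H_1: rank ker ∂_1 − rank ∂_2 = (9 − 4) − 5 = 0, and the invariant factors of ∂_2 are all 1, so H_1 = 0.
  H_2: rank ker ∂_2 − rank ∂_3 = (6 − 5) − 0 = 1, and there is no ∂_3, so H_2 = Z.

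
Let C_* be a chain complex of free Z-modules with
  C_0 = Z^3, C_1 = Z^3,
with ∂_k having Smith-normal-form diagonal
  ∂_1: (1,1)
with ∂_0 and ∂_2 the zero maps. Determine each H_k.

H_0 = Z,  H_1 = Z.

H_0: b_0 = 3 − 0 − 2 = 1; torsion from ∂_1 factors > 1: none. So H_0 = Z.
H_1: b_1 = 3 − 2 − 0 = 1; torsion from ∂_2 factors > 1: none. So H_1 = Z.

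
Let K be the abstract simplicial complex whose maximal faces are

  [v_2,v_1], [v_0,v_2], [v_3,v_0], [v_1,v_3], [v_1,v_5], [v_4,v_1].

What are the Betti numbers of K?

b_0 = 1, b_1 = 1.

Take the total order v_0 < v_1 < v_2 < v_3 < v_4 < v_5 on the vertex set. Then K (dimension 1) consists of the simplices:

  0-simplices (6): [v_0], [v_1], [v_2], [v_3], [v_4], [v_5]
  1-simplices (6): [v_0,v_2], [v_0,v_3], [v_1,v_2], [v_1,v_3], [v_1,v_4], [v_1,v_5]

Hence C_0 ≅ Z^6, C_1 ≅ Z^6.

Boundary ∂_1: C_1 → C_0 maps an edge to its endpoints' difference, ∂[p,q] = q − p.
As a 6×6 matrix over Z this has rank 5, with invariant factors (1,1,1,1,1).

Now H_k = ker ∂_k / im ∂_{k+1}, so:

  H_0: rank C_0 − rank ∂_1 = 6 − 5 = 1, and the invariant factors of ∂_1 are all 1, so H_0 ≅ Z.
  H_1: rank ker ∂_1 − rank ∂_2 = (6 − 5) − 0 = 1, and there is no ∂_2, so H_1 ≅ Z.

Hence the Betti numbers are b_0 = 1, b_1 = 1.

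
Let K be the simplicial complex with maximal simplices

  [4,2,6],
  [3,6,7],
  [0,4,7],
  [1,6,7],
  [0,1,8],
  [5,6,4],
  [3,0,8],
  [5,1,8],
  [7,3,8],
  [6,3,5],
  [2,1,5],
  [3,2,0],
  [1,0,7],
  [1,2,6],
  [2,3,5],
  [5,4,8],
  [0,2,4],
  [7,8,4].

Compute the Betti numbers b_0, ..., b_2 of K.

Order the vertices as 0 < 1 < 2 < 3 < 4 < 5 < 6 < 7 < 8. Listing each simplex with vertices in this order, K has dimension 2 with simplices:

  0-simplices (9): [0], [1], [2], [3], [4], [5], [6], [7], [8]
  1-simplices (27): (27 of them)
  2-simplices (18): [0,1,7], [0,1,8], [0,2,3], [0,2,4], [0,3,8], [0,4,7], [1,2,5], [1,2,6], [1,5,8], [1,6,7], [2,3,5], [2,4,6], [3,5,6], [3,6,7], [3,7,8], [4,5,6], [4,5,8], [4,7,8]

Hence C_0 ≅ Z^9, C_1 ≅ Z^27, C_2 ≅ Z^18.

Boundary ∂_1: C_1 → C_0 maps an edge to its endpoints' difference, ∂[p,q] = q − p. For instance
  ∂[2,4] = [4] − [2].
This gives a 9×27 integer matrix of rank 8; reducing to Smith normal form yields diagonal entries (1,1,1,1,1,1,1,1).

∂_2: C_2 → C_1 sends each 2-simplex [p,q,r] to [q,r] − [p,r] + [p,q]. For instance
  ∂[4,5,6] = [5,6] − [4,6] + [4,5],
  ∂[0,2,4] = [2,4] − [0,4] + [0,2].
This gives a 27×18 integer matrix of rank 18; reducing to Smith normal form yields diagonal entries (1,1,1,1,1,1,1,1,1,1,1,1,1,1,1,1,1,2).

Reading off H_k = ker ∂_k / im ∂_{k+1}:

  H_0: rank C_0 − rank ∂_1 = 9 − 8 = 1, and the invariant factors of ∂_1 are all 1, so H_0 ≅ Z.
  H_1: rank ker ∂_1 − rank ∂_2 = (27 − 8) − 18 = 1, and ∂_2 has invariant factor 2 > 1, so H_1 ≅ Z ⊕ Z/2Z.
  H_2: rank ker ∂_2 − rank ∂_3 = (18 − 18) − 0 = 0, and there is no ∂_3, so H_2 ≅ 0.

Hence the Betti numbers are b_0 = 1, b_1 = 1, b_2 = 0.

b_0 = 1, b_1 = 1, b_2 = 0.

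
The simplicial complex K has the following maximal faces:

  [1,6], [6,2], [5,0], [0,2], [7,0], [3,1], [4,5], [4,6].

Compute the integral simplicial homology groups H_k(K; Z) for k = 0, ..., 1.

H_0 = Z,  H_1 = Z.

Order the vertices as 0 < 1 < 2 < 3 < 4 < 5 < 6 < 7. Listing each simplex with vertices in this order, K has dimension 1 with simplices:

  0-simplices (8): [0], [1], [2], [3], [4], [5], [6], [7]
  1-simplices (8): [0,2], [0,5], [0,7], [1,3], [1,6], [2,6], [4,5], [4,6]

so the chain groups are C_0 ≅ Z^8, C_1 ≅ Z^8.

∂_1: C_1 → C_0 sends each edge [p,q] (with p < q) to q − p.
The 8×8 boundary matrix has rank 7 and Smith normal form diag(1,1,1,1,1,1,1).

Now H_k = ker ∂_k / im ∂_{k+1}, so:

  H_0: rank C_0 − rank ∂_1 = 8 − 7 = 1, and the invariant factors of ∂_1 are all 1, so H_0 ≅ Z.
  H_1: rank ker ∂_1 − rank ∂_2 = (8 − 7) − 0 = 1, and there is no ∂_2, so H_1 ≅ Z.

As a check, the Euler characteristic is 8 − 8 = 0, which agrees with 1 − 1 = 0.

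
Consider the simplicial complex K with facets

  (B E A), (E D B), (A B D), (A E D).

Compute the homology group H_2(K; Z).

H_2 = Z.

K has 4 vertices, 6 edges, 4 triangles.
rank ∂_2 = 3, rank ∂_3 = 0 ⇒ b_2 = 4 − 3 − 0 = 1. So H_2 = Z.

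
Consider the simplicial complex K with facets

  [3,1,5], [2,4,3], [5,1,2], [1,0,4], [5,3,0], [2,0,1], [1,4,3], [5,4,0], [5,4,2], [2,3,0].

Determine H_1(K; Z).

We work with the vertex ordering 0 < 1 < 2 < 3 < 4 < 5. The simplices of K, each written with vertices in increasing order, are:

  0-simplices (6): [0], [1], [2], [3], [4], [5]
  1-simplices (15): [0,1], [0,2], [0,3], [0,4], [0,5], [1,2], [1,3], [1,4], [1,5], [2,3], [2,4], [2,5], [3,4], [3,5], [4,5]
  2-simplices (10): [0,1,2], [0,1,4], [0,2,3], [0,3,5], [0,4,5], [1,2,5], [1,3,4], [1,3,5], [2,3,4], [2,4,5]

Hence C_0 ≅ Z^6, C_1 ≅ Z^15, C_2 ≅ Z^10.

∂_1: C_1 → C_0 maps an edge to its endpoints' difference, ∂[p,q] = q − p. For instance
  ∂[1,5] = [5] − [1].
As a 6×15 matrix over Z this has rank 5, with invariant factors (1,1,1,1,1).

The boundary map ∂_2: C_2 → C_1 sends each 2-simplex [p,q,r] to [q,r] − [p,r] + [p,q]. For instance
  ∂[0,3,5] = [3,5] − [0,5] + [0,3],
  ∂[1,2,5] = [2,5] − [1,5] + [1,2].
This gives a 15×10 integer matrix of rank 10; reducing to Smith normal form yields diagonal entries (1,1,1,1,1,1,1,1,1,2).

Reading off H_k = ker ∂_k / im ∂_{k+1}:

  H_1: rank ker ∂_1 − rank ∂_2 = (15 − 5) − 10 = 0, and ∂_2 has invariant factor 2 > 1, so H_1 ≅ Z_2.

H_1 = Z_2.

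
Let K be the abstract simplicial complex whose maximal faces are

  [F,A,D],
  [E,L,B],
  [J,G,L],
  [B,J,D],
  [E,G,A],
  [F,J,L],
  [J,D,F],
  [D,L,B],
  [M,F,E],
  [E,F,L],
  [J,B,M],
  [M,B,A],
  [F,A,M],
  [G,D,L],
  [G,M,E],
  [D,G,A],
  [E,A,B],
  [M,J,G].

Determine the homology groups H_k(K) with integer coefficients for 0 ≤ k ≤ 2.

H_0 ≅ Z,  H_1 ≅ Z × Z/2,  H_2 = 0.

Fix the vertex order A < B < D < E < F < G < J < L < M and write every simplex with vertices in increasing order. Then dim K = 2 and the simplices of K are:

  0-simplices (9): A, B, D, E, F, G, J, L, M
  1-simplices (27): AB, AD, AE, AF, AG, AM, BD, BE, BJ, BL, BM, DF, DG, DJ, DL, EF, EG, EL, EM, FJ, FL, FM, GJ, GL, GM, JL, JM
  2-simplices (18): ABE, ABM, ADF, ADG, AEG, AFM, BDJ, BDL, BEL, BJM, DFJ, DGL, EFL, EFM, EGM, FJL, GJL, GJM

Hence C_0 ≅ Z^9, C_1 ≅ Z^27, C_2 ≅ Z^18.

The boundary map ∂_1: C_1 → C_0 maps an edge to its endpoints' difference, ∂[p,q] = q − p. For instance
  ∂DG = G − D.
As a 9×27 matrix over Z this has rank 8, with invariant factors (1,1,1,1,1,1,1,1).

Boundary ∂_2: C_2 → C_1 sends each 2-simplex [p,q,r] to [q,r] − [p,r] + [p,q]. For instance
  ∂EFM = FM − EM + EF,
  ∂DGL = GL − DL + DG.
This gives a 27×18 integer matrix of rank 18; reducing to Smith normal form yields diagonal entries (1,1,1,1,1,1,1,1,1,1,1,1,1,1,1,1,1,2).

Computing H_k = (kernel of ∂_k) / (image of ∂_{k+1}):

  H_0: rank C_0 − rank ∂_1 = 9 − 8 = 1, and the invariant factors of ∂_1 are all 1, so H_0 = Z.
  H_1: rank ker ∂_1 − rank ∂_2 = (27 − 8) − 18 = 1, and ∂_2 has invariant factor 2 > 1, so H_1 = Z × Z/2.
  H_2: rank ker ∂_2 − rank ∂_3 = (18 − 18) − 0 = 0, and there is no ∂_3, so H_2 = 0.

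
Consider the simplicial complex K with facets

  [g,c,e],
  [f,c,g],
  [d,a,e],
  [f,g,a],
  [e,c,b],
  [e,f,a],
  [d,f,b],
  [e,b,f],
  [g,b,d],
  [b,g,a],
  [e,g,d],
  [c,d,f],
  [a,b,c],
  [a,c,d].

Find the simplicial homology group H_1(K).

H_1 ≅ Z^2.

Fix the vertex order a < b < c < d < e < f < g and write every simplex with vertices in increasing order. Then dim K = 2 and the simplices of K are:

  0-simplices (7): a, b, c, d, e, f, g
  1-simplices (21): ab, ac, ad, ae, af, ag, bc, bd, be, bf, bg, cd, ce, cf, cg, de, df, dg, ef, eg, fg
  2-simplices (14): abc, abg, acd, ade, aef, afg, bce, bdf, bdg, bef, cdf, ceg, cfg, deg

Hence C_0 ≅ Z^7, C_1 ≅ Z^21, C_2 ≅ Z^14.

∂_1: C_1 → C_0 sends each edge [p,q] (with p < q) to q − p.
The 7×21 boundary matrix has rank 6 and Smith normal form diag(1,1,1,1,1,1).

Boundary ∂_2: C_2 → C_1 sends each 2-simplex [p,q,r] to [q,r] − [p,r] + [p,q]. For instance
  ∂acd = cd − ad + ac,
  ∂afg = fg − ag + af.
As a 21×14 matrix over Z this has rank 13, with invariant factors (1,1,1,1,1,1,1,1,1,1,1,1,1).

Reading off H_k = ker ∂_k / im ∂_{k+1}:

  H_1: rank ker ∂_1 − rank ∂_2 = (21 − 6) − 13 = 2, and the invariant factors of ∂_2 are all 1, so H_1 ≅ Z^2.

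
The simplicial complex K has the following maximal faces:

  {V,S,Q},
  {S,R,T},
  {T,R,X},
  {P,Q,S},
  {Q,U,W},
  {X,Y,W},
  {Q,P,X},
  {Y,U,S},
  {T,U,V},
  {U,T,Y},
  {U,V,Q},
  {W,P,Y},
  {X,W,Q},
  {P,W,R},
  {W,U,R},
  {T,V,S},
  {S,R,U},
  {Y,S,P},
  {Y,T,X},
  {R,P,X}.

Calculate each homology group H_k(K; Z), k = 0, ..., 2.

K has 10 vertices, 30 edges, 20 triangles.
rank ∂_0 = 0, rank ∂_1 = 9 ⇒ b_0 = 10 − 0 − 9 = 1; all invariant factors of ∂_1 are 1 so no torsion. So H_0 = Z.
rank ∂_1 = 9, rank ∂_2 = 20 ⇒ b_1 = 30 − 9 − 20 = 1; ∂_2 has invariant factor(s) [2] giving torsion. So H_1 = Z ⊕ Z/2.
rank ∂_2 = 20, rank ∂_3 = 0 ⇒ b_2 = 20 − 20 − 0 = 0. So H_2 = 0.

H_0 = Z,  H_1 = Z ⊕ Z/2,  H_2 = 0.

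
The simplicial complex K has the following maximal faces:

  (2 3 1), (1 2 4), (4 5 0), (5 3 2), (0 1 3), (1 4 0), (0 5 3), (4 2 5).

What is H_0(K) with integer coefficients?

Order the vertices as 0 < 1 < 2 < 3 < 4 < 5. Listing each simplex with vertices in this order, K has dimension 2 with simplices:

  0-simplices (6): [0], [1], [2], [3], [4], [5]
  1-simplices (12): [0,1], [0,3], [0,4], [0,5], [1,2], [1,3], [1,4], [2,3], [2,4], [2,5], [3,5], [4,5]
  2-simplices (8): [0,1,3], [0,1,4], [0,3,5], [0,4,5], [1,2,3], [1,2,4], [2,3,5], [2,4,5]

Hence C_0 ≅ Z^6, C_1 ≅ Z^12, C_2 ≅ Z^8.

Boundary ∂_1: C_1 → C_0 is given by ∂[p,q] = [q] − [p].
The 6×12 boundary matrix has rank 5 and Smith normal form diag(1,1,1,1,1).

∂_2: C_2 → C_1 maps a triangle to the signed sum of its edges. For instance
  ∂[2,3,5] = [3,5] − [2,5] + [2,3],
  ∂[0,4,5] = [4,5] − [0,5] + [0,4].
The 12×8 boundary matrix has rank 7 and Smith normal form diag(1,1,1,1,1,1,1).

Reading off H_k = ker ∂_k / im ∂_{k+1}:

  H_0: rank C_0 − rank ∂_1 = 6 − 5 = 1, and the invariant factors of ∂_1 are all 1, so H_0 ≅ Z.

H_0 = Z.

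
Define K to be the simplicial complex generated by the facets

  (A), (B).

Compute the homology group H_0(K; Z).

Take the total order A < B on the vertex set. Then K (dimension 0) consists of the simplices:

  0-simplices (2): A, B

Hence C_0 ≅ Z^2.

From H_k ≅ ker(∂_k) / im(∂_{k+1}) we obtain:

  H_0: rank C_0 − rank ∂_1 = 2 − 0 = 2, and there is no ∂_1, so H_0 = Z^2.

H_0 = Z^2.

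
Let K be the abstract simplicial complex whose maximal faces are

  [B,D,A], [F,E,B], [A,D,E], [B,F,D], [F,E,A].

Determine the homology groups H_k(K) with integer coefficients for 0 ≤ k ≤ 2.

H_0 = Z,  H_1 = Z,  H_2 = 0.

Order the vertices as A < B < D < E < F. Listing each simplex with vertices in this order, K has dimension 2 with simplices:

  0-simplices (5): A, B, D, E, F
  1-simplices (10): AB, AD, AE, AF, BD, BE, BF, DE, DF, EF
  2-simplices (5): ABD, ADE, AEF, BDF, BEF

so the chain groups are C_0 ≅ Z^5, C_1 ≅ Z^10, C_2 ≅ Z^5.

∂_1: C_1 → C_0 sends each edge [p,q] (with p < q) to q − p.
The resulting 5×10 matrix has rank 4, and its Smith normal form has invariant factors (1,1,1,1).

Boundary ∂_2: C_2 → C_1 sends each 2-simplex [p,q,r] to [q,r] − [p,r] + [p,q]. For instance
  ∂BEF = EF − BF + BE,
  ∂ADE = DE − AE + AD.
This gives a 10×5 integer matrix of rank 5; reducing to Smith normal form yields diagonal entries (1,1,1,1,1).

Reading off H_k = ker ∂_k / im ∂_{k+1}:

  H_0: rank C_0 − rank ∂_1 = 5 − 4 = 1, and the invariant factors of ∂_1 are all 1, so H_0 ≅ Z.
  H_1: rank ker ∂_1 − rank ∂_2 = (10 − 4) − 5 = 1, and the invariant factors of ∂_2 are all 1, so H_1 ≅ Z.
  H_2: rank ker ∂_2 − rank ∂_3 = (5 − 5) − 0 = 0, and there is no ∂_3, so H_2 ≅ 0.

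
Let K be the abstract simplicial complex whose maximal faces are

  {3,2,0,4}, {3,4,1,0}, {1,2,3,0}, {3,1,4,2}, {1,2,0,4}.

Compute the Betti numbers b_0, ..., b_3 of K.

b_0 = 1, b_1 = 0, b_2 = 0, b_3 = 1.

Order the vertices as 0 < 1 < 2 < 3 < 4. Listing each simplex with vertices in this order, K has dimension 3 with simplices:

  0-simplices (5): [0], [1], [2], [3], [4]
  1-simplices (10): [0,1], [0,2], [0,3], [0,4], [1,2], [1,3], [1,4], [2,3], [2,4], [3,4]
  2-simplices (10): [0,1,2], [0,1,3], [0,1,4], [0,2,3], [0,2,4], [0,3,4], [1,2,3], [1,2,4], [1,3,4], [2,3,4]
  3-simplices (5): [0,1,2,3], [0,1,2,4], [0,1,3,4], [0,2,3,4], [1,2,3,4]

giving chain groups C_0 ≅ Z^5, C_1 ≅ Z^10, C_2 ≅ Z^10, C_3 ≅ Z^5.

The boundary map ∂_1: C_1 → C_0 sends each edge [p,q] (with p < q) to q − p. For instance
  ∂[0,2] = [2] − [0].
The resulting 5×10 matrix has rank 4, and its Smith normal form has invariant factors (1,1,1,1).

The boundary map ∂_2: C_2 → C_1 sends each 2-simplex [p,q,r] to [q,r] − [p,r] + [p,q]. For instance
  ∂[0,3,4] = [3,4] − [0,4] + [0,3],
  ∂[1,3,4] = [3,4] − [1,4] + [1,3].
As a 10×10 matrix over Z this has rank 6, with invariant factors (1,1,1,1,1,1).

The boundary map ∂_3: C_3 → C_2 sends each 3-simplex σ to the alternating sum Σ_i (−1)^i (σ with its i-th vertex removed). For instance
  ∂[0,2,3,4] = [2,3,4] − [0,3,4] + [0,2,4] − [0,2,3],
  ∂[0,1,3,4] = [1,3,4] − [0,3,4] + [0,1,4] − [0,1,3].
As a 10×5 matrix over Z this has rank 4, with invariant factors (1,1,1,1).

Reading off H_k = ker ∂_k / im ∂_{k+1}:

  H_0: rank C_0 − rank ∂_1 = 5 − 4 = 1, and the invariant factors of ∂_1 are all 1, so H_0 ≅ Z.
  H_1: rank ker ∂_1 − rank ∂_2 = (10 − 4) − 6 = 0, and the invariant factors of ∂_2 are all 1, so H_1 ≅ 0.
  H_2: rank ker ∂_2 − rank ∂_3 = (10 − 6) − 4 = 0, and the invariant factors of ∂_3 are all 1, so H_2 ≅ 0.
  H_3: rank ker ∂_3 − rank ∂_4 = (5 − 4) − 0 = 1, and there is no ∂_4, so H_3 ≅ Z.

As a check, the Euler characteristic is 5 − 10 + 10 − 5 = 0, which agrees with 1 − 0 + 0 − 1 = 0.

Hence the Betti numbers are b_0 = 1, b_1 = 0, b_2 = 0, b_3 = 1.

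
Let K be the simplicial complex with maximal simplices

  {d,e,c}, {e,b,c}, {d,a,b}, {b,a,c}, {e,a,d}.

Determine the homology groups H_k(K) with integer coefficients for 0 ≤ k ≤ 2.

H_0 = Z,  H_1 = Z,  H_2 = 0.

Order the vertices as a < b < c < d < e. Listing each simplex with vertices in this order, K has dimension 2 with simplices:

  0-simplices (5): a, b, c, d, e
  1-simplices (10): ab, ac, ad, ae, bc, bd, be, cd, ce, de
  2-simplices (5): abc, abd, ade, bce, cde

Hence C_0 ≅ Z^5, C_1 ≅ Z^10, C_2 ≅ Z^5.

The boundary map ∂_1: C_1 → C_0 sends each edge [p,q] (with p < q) to q − p.
The 5×10 boundary matrix has rank 4 and Smith normal form diag(1,1,1,1).

∂_2: C_2 → C_1 maps a triangle to the signed sum of its edges. For instance
  ∂ade = de − ae + ad,
  ∂abc = bc − ac + ab.
The 10×5 boundary matrix has rank 5 and Smith normal form diag(1,1,1,1,1).

Reading off H_k = ker ∂_k / im ∂_{k+1}:

  H_0: rank C_0 − rank ∂_1 = 5 − 4 = 1, and the invariant factors of ∂_1 are all 1, so H_0 ≅ Z.
  H_1: rank ker ∂_1 − rank ∂_2 = (10 − 4) − 5 = 1, and the invariant factors of ∂_2 are all 1, so H_1 ≅ Z.
  H_2: rank ker ∂_2 − rank ∂_3 = (5 − 5) − 0 = 0, and there is no ∂_3, so H_2 ≅ 0.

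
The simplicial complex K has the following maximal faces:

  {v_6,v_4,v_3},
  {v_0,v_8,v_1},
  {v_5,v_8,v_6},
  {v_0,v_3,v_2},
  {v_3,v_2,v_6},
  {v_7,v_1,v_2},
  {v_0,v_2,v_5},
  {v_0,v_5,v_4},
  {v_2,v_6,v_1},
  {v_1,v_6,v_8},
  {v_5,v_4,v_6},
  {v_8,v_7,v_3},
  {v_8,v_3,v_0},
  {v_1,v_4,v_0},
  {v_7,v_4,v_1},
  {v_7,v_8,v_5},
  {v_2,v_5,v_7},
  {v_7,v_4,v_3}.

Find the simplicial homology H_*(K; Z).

H_0 ≅ Z,  H_1 ≅ Z^2,  H_2 ≅ Z.

We work with the vertex ordering v_0 < v_1 < v_2 < v_3 < v_4 < v_5 < v_6 < v_7 < v_8. The simplices of K, each written with vertices in increasing order, are:

  0-simplices (9): [v_0], [v_1], [v_2], [v_3], [v_4], [v_5], [v_6], [v_7], [v_8]
  1-simplices (27): (27 of them)
  2-simplices (18): (18 of them)

giving chain groups C_0 ≅ Z^9, C_1 ≅ Z^27, C_2 ≅ Z^18.

The boundary map ∂_1: C_1 → C_0 maps an edge to its endpoints' difference, ∂[p,q] = q − p. For instance
  ∂[v_1,v_6] = [v_6] − [v_1].
The resulting 9×27 matrix has rank 8, and its Smith normal form has invariant factors (1,1,1,1,1,1,1,1).

∂_2: C_2 → C_1 sends each 2-simplex [p,q,r] to [q,r] − [p,r] + [p,q]. For instance
  ∂[v_3,v_4,v_7] = [v_4,v_7] − [v_3,v_7] + [v_3,v_4],
  ∂[v_0,v_1,v_8] = [v_1,v_8] − [v_0,v_8] + [v_0,v_1].
The 27×18 boundary matrix has rank 17 and Smith normal form diag(1,1,1,1,1,1,1,1,1,1,1,1,1,1,1,1,1).

Computing H_k = (kernel of ∂_k) / (image of ∂_{k+1}):

  H_0: rank C_0 − rank ∂_1 = 9 − 8 = 1, and the invariant factors of ∂_1 are all 1, so H_0 ≅ Z.
  H_1: rank ker ∂_1 − rank ∂_2 = (27 − 8) − 17 = 2, and the invariant factors of ∂_2 are all 1, so H_1 ≅ Z^2.
  H_2: rank ker ∂_2 − rank ∂_3 = (18 − 17) − 0 = 1, and there is no ∂_3, so H_2 ≅ Z.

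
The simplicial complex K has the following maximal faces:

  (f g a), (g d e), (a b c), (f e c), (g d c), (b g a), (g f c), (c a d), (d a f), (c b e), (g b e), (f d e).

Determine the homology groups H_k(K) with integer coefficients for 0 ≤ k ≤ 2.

H_0 = Z,  H_1 = Z/2,  H_2 = 0.

Fix the vertex order a < b < c < d < e < f < g and write every simplex with vertices in increasing order. Then dim K = 2 and the simplices of K are:

  0-simplices (7): a, b, c, d, e, f, g
  1-simplices (18): ab, ac, ad, af, ag, bc, be, bg, cd, ce, cf, cg, de, df, dg, ef, eg, fg
  2-simplices (12): abc, abg, acd, adf, afg, bce, beg, cdg, cef, cfg, def, deg

so the chain groups are C_0 ≅ Z^7, C_1 ≅ Z^18, C_2 ≅ Z^12.

The boundary map ∂_1: C_1 → C_0 sends each edge [p,q] (with p < q) to q − p.
This gives a 7×18 integer matrix of rank 6; reducing to Smith normal form yields diagonal entries (1,1,1,1,1,1).

∂_2: C_2 → C_1 maps a triangle to the signed sum of its edges. For instance
  ∂cfg = fg − cg + cf,
  ∂afg = fg − ag + af.
The resulting 18×12 matrix has rank 12, and its Smith normal form has invariant factors (1,1,1,1,1,1,1,1,1,1,1,2).

From H_k ≅ ker(∂_k) / im(∂_{k+1}) we obtain:

  H_0: rank C_0 − rank ∂_1 = 7 − 6 = 1, and the invariant factors of ∂_1 are all 1, so H_0 = Z.
  H_1: rank ker ∂_1 − rank ∂_2 = (18 − 6) − 12 = 0, and ∂_2 has invariant factor 2 > 1, so H_1 = Z/2.
  H_2: rank ker ∂_2 − rank ∂_3 = (12 − 12) − 0 = 0, and there is no ∂_3, so H_2 = 0.

(K is a triangulation of the real projective plane RP^2.)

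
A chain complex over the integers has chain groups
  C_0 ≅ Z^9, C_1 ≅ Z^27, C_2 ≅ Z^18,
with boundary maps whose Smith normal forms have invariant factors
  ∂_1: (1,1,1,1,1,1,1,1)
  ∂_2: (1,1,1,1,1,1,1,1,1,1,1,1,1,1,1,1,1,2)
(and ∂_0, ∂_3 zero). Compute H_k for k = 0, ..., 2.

H_0: b_0 = 9 − 0 − 8 = 1; torsion from ∂_1 factors > 1: none. So H_0 ≅ Z.
H_1: b_1 = 27 − 8 − 18 = 1; torsion from ∂_2 factors > 1: [2]. So H_1 ≅ Z ⊕ Z_2.
H_2: b_2 = 18 − 18 − 0 = 0; torsion from ∂_3 factors > 1: none. So H_2 ≅ 0.

H_0 ≅ Z,  H_1 ≅ Z ⊕ Z_2,  H_2 = 0.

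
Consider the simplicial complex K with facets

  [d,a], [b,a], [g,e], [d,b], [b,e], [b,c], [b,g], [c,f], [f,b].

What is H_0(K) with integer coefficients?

We work with the vertex ordering a < b < c < d < e < f < g. The simplices of K, each written with vertices in increasing order, are:

  0-simplices (7): a, b, c, d, e, f, g
  1-simplices (9): ab, ad, bc, bd, be, bf, bg, cf, eg

so the chain groups are C_0 ≅ Z^7, C_1 ≅ Z^9.

Boundary ∂_1: C_1 → C_0 is given by ∂[p,q] = [q] − [p]. For instance
  ∂eg = g − e.
The 7×9 boundary matrix has rank 6 and Smith normal form diag(1,1,1,1,1,1).

Reading off H_k = ker ∂_k / im ∂_{k+1}:

  H_0: rank C_0 − rank ∂_1 = 7 − 6 = 1, and the invariant factors of ∂_1 are all 1, so H_0 ≅ Z.

(K is a triangulation of a wedge of 3 circles.)

H_0 ≅ Z.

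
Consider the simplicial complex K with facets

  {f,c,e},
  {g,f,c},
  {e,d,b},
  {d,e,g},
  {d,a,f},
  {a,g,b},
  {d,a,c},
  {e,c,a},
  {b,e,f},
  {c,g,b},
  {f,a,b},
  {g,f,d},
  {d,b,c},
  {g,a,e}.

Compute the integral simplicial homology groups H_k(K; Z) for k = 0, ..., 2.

Take the total order a < b < c < d < e < f < g on the vertex set. Then K (dimension 2) consists of the simplices:

  0-simplices (7): a, b, c, d, e, f, g
  1-simplices (21): ab, ac, ad, ae, af, ag, bc, bd, be, bf, bg, cd, ce, cf, cg, de, df, dg, ef, eg, fg
  2-simplices (14): abf, abg, acd, ace, adf, aeg, bcd, bcg, bde, bef, cef, cfg, deg, dfg

giving chain groups C_0 ≅ Z^7, C_1 ≅ Z^21, C_2 ≅ Z^14.

Boundary ∂_1: C_1 → C_0 sends each edge [p,q] (with p < q) to q − p.
The resulting 7×21 matrix has rank 6, and its Smith normal form has invariant factors (1,1,1,1,1,1).

Boundary ∂_2: C_2 → C_1 sends each 2-simplex [p,q,r] to [q,r] − [p,r] + [p,q]. For instance
  ∂acd = cd − ad + ac,
  ∂aeg = eg − ag + ae.
The 21×14 boundary matrix has rank 13 and Smith normal form diag(1,1,1,1,1,1,1,1,1,1,1,1,1).

Reading off H_k = ker ∂_k / im ∂_{k+1}:

  H_0: rank C_0 − rank ∂_1 = 7 − 6 = 1, and the invariant factors of ∂_1 are all 1, so H_0 ≅ Z.
  H_1: rank ker ∂_1 − rank ∂_2 = (21 − 6) − 13 = 2, and the invariant factors of ∂_2 are all 1, so H_1 ≅ Z^2.
  H_2: rank ker ∂_2 − rank ∂_3 = (14 − 13) − 0 = 1, and there is no ∂_3, so H_2 ≅ Z.

H_0 = Z,  H_1 = Z^2,  H_2 = Z.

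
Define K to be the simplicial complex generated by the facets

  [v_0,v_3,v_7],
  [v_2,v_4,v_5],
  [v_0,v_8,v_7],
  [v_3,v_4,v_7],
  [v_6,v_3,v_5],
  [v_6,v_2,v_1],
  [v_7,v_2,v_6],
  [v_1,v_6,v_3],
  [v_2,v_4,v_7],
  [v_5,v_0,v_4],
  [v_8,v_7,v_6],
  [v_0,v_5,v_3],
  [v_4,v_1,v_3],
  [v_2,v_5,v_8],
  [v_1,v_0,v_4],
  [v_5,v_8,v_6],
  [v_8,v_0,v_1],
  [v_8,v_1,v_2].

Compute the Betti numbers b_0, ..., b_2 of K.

Fix the vertex order v_0 < v_1 < v_2 < v_3 < v_4 < v_5 < v_6 < v_7 < v_8 and write every simplex with vertices in increasing order. Then dim K = 2 and the simplices of K are:

  0-simplices (9): [v_0], [v_1], [v_2], [v_3], [v_4], [v_5], [v_6], [v_7], [v_8]
  1-simplices (27): (27 of them)
  2-simplices (18): (18 of them)

so the chain groups are C_0 ≅ Z^9, C_1 ≅ Z^27, C_2 ≅ Z^18.

∂_1: C_1 → C_0 sends each edge [p,q] (with p < q) to q − p. For instance
  ∂[v_2,v_5] = [v_5] − [v_2].
The resulting 9×27 matrix has rank 8, and its Smith normal form has invariant factors (1,1,1,1,1,1,1,1).

The boundary map ∂_2: C_2 → C_1 maps a triangle to the signed sum of its edges. For instance
  ∂[v_5,v_6,v_8] = [v_6,v_8] − [v_5,v_8] + [v_5,v_6],
  ∂[v_2,v_4,v_5] = [v_4,v_5] − [v_2,v_5] + [v_2,v_4].
As a 27×18 matrix over Z this has rank 18, with invariant factors (1,1,1,1,1,1,1,1,1,1,1,1,1,1,1,1,1,2).

From H_k ≅ ker(∂_k) / im(∂_{k+1}) we obtain:

  H_0: rank C_0 − rank ∂_1 = 9 − 8 = 1, and the invariant factors of ∂_1 are all 1, so H_0 ≅ Z.
  H_1: rank ker ∂_1 − rank ∂_2 = (27 − 8) − 18 = 1, and ∂_2 has invariant factor 2 > 1, so H_1 ≅ Z ⊕ Z/2.
  H_2: rank ker ∂_2 − rank ∂_3 = (18 − 18) − 0 = 0, and there is no ∂_3, so H_2 ≅ 0.

As a check, the Euler characteristic is 9 − 27 + 18 = 0, which agrees with 1 − 1 + 0 = 0.
(K is a triangulation of the Klein bottle.)

Hence the Betti numbers are b_0 = 1, b_1 = 1, b_2 = 0.

b_0 = 1, b_1 = 1, b_2 = 0.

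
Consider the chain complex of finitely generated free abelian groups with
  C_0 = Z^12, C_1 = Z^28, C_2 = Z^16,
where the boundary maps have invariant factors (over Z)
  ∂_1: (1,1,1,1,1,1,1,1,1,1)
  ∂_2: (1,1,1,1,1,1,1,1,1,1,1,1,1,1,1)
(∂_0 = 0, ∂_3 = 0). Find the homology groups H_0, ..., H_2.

H_0 = Z^2,  H_1 = Z^3,  H_2 = Z.

H_0: b_0 = 12 − 0 − 10 = 2; torsion from ∂_1 factors > 1: none. So H_0 = Z^2.
H_1: b_1 = 28 − 10 − 15 = 3; torsion from ∂_2 factors > 1: none. So H_1 = Z^3.
H_2: b_2 = 16 − 15 − 0 = 1; torsion from ∂_3 factors > 1: none. So H_2 = Z.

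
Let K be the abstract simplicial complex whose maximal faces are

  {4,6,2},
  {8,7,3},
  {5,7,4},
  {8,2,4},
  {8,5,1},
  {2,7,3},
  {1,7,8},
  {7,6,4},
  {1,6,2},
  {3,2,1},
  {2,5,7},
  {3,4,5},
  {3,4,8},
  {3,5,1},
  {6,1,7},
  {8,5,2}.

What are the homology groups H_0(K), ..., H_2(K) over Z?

H_0 = Z,  H_1 = Z^2,  H_2 = Z.

Fix the vertex order 1 < 2 < 3 < 4 < 5 < 6 < 7 < 8 and write every simplex with vertices in increasing order. Then dim K = 2 and the simplices of K are:

  0-simplices (8): [1], [2], [3], [4], [5], [6], [7], [8]
  1-simplices (24): (24 of them)
  2-simplices (16): [1,2,3], [1,2,6], [1,3,5], [1,5,8], [1,6,7], [1,7,8], [2,3,7], [2,4,6], [2,4,8], [2,5,7], [2,5,8], [3,4,5], [3,4,8], [3,7,8], [4,5,7], [4,6,7]

so the chain groups are C_0 ≅ Z^8, C_1 ≅ Z^24, C_2 ≅ Z^16.

The boundary map ∂_1: C_1 → C_0 sends each edge [p,q] (with p < q) to q − p.
This gives a 8×24 integer matrix of rank 7; reducing to Smith normal form yields diagonal entries (1,1,1,1,1,1,1).

∂_2: C_2 → C_1 acts by ∂[p,q,r] = [q,r] − [p,r] + [p,q]. For instance
  ∂[3,4,8] = [4,8] − [3,8] + [3,4],
  ∂[2,5,7] = [5,7] − [2,7] + [2,5].
As a 24×16 matrix over Z this has rank 15, with invariant factors (1,1,1,1,1,1,1,1,1,1,1,1,1,1,1).

Now H_k = ker ∂_k / im ∂_{k+1}, so:

  H_0: rank C_0 − rank ∂_1 = 8 − 7 = 1, and the invariant factors of ∂_1 are all 1, so H_0 ≅ Z.
  H_1: rank ker ∂_1 − rank ∂_2 = (24 − 7) − 15 = 2, and the invariant factors of ∂_2 are all 1, so H_1 ≅ Z^2.
  H_2: rank ker ∂_2 − rank ∂_3 = (16 − 15) − 0 = 1, and there is no ∂_3, so H_2 ≅ Z.

As a check, the Euler characteristic is 8 − 24 + 16 = 0, which agrees with 1 − 2 + 1 = 0.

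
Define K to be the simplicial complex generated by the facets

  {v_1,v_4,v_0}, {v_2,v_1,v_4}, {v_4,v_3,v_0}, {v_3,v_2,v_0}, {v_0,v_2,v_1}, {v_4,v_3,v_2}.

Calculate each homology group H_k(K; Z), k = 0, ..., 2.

K has 5 vertices, 9 edges, 6 triangles.
rank ∂_0 = 0, rank ∂_1 = 4 ⇒ b_0 = 5 − 0 − 4 = 1; all invariant factors of ∂_1 are 1 so no torsion. So H_0 = Z.
rank ∂_1 = 4, rank ∂_2 = 5 ⇒ b_1 = 9 − 4 − 5 = 0; all invariant factors of ∂_2 are 1 so no torsion. So H_1 = 0.
rank ∂_2 = 5, rank ∂_3 = 0 ⇒ b_2 = 6 − 5 − 0 = 1. So H_2 = Z.

H_0 ≅ Z,  H_1 = 0,  H_2 ≅ Z.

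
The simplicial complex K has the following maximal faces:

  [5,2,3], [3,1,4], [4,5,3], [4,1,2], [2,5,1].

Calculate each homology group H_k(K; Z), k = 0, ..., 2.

Take the total order 1 < 2 < 3 < 4 < 5 on the vertex set. Then K (dimension 2) consists of the simplices:

  0-simplices (5): [1], [2], [3], [4], [5]
  1-simplices (10): [1,2], [1,3], [1,4], [1,5], [2,3], [2,4], [2,5], [3,4], [3,5], [4,5]
  2-simplices (5): [1,2,4], [1,2,5], [1,3,4], [2,3,5], [3,4,5]

Hence C_0 ≅ Z^5, C_1 ≅ Z^10, C_2 ≅ Z^5.

∂_1: C_1 → C_0 sends each edge [p,q] (with p < q) to q − p. For instance
  ∂[1,3] = [3] − [1].
The resulting 5×10 matrix has rank 4, and its Smith normal form has invariant factors (1,1,1,1).

∂_2: C_2 → C_1 sends each 2-simplex [p,q,r] to [q,r] − [p,r] + [p,q]. For instance
  ∂[3,4,5] = [4,5] − [3,5] + [3,4],
  ∂[1,2,4] = [2,4] − [1,4] + [1,2].
As a 10×5 matrix over Z this has rank 5, with invariant factors (1,1,1,1,1).

From H_k ≅ ker(∂_k) / im(∂_{k+1}) we obtain:

  H_0: rank C_0 − rank ∂_1 = 5 − 4 = 1, and the invariant factors of ∂_1 are all 1, so H_0 = Z.
  H_1: rank ker ∂_1 − rank ∂_2 = (10 − 4) − 5 = 1, and the invariant factors of ∂_2 are all 1, so H_1 = Z.
  H_2: rank ker ∂_2 − rank ∂_3 = (5 − 5) − 0 = 0, and there is no ∂_3, so H_2 = 0.

H_0 = Z,  H_1 = Z,  H_2 = 0.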